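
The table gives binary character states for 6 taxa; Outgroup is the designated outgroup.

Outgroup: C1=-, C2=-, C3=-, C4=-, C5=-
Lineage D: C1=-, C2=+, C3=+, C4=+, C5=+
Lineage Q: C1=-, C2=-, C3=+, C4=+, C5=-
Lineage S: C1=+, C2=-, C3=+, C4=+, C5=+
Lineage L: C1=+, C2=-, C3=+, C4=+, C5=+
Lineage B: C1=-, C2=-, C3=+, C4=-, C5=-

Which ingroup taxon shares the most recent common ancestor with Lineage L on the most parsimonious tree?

The outgroup has state '-' for every character, so '+' is the derived state throughout.
C1: derived state '+' in Lineage L and Lineage S only — synapomorphy for {Lineage L, Lineage S}.
C2 (derived state '+') is unique to Lineage D (autapomorphy; uninformative for grouping).
C3 (derived state '+') is shared by all ingroup taxa — unites the whole ingroup.
C4 (derived state '+') is shared by Lineage D, Lineage L, Lineage Q, and Lineage S — a synapomorphy uniting that clade.
Only Lineage D, Lineage L, and Lineage S show the derived state '+' for C5, supporting them as a clade.
Most parsimonious ingroup topology: (((Lineage D,(Lineage S,Lineage L)),Lineage Q),Lineage B).
Lineage L and Lineage S form a cherry on this tree, so they are sister taxa.

Lineage S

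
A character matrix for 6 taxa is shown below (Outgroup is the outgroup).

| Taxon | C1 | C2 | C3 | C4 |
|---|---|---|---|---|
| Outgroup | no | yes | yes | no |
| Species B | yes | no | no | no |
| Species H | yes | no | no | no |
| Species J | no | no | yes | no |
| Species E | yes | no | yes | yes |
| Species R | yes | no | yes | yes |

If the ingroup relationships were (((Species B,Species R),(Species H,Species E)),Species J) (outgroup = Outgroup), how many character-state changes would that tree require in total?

Map each character onto (((Species B,Species R),(Species H,Species E)),Species J) (rooted by Outgroup) and count the minimum state changes it requires (Fitch parsimony):
C1: 1; C2: 1; C3: 2; C4: 2.
Total tree length = 6.

6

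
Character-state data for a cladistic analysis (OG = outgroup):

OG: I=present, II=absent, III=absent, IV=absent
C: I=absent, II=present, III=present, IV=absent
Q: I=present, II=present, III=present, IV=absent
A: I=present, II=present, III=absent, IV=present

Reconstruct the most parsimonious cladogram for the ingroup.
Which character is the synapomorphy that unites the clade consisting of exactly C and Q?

Character polarity is set by the outgroup: the derived state is whichever differs from the outgroup's state, so for I the derived state is 'absent', and for the remaining characters it is 'present'.
I: derived state 'absent' in C only — an autapomorphy, so it tells us nothing about relationships among taxa.
II (derived state 'present') is shared by all ingroup taxa — unites the whole ingroup.
III: derived state 'present' in C and Q only — synapomorphy for {C, Q}.
IV: derived state 'present' in A only — an autapomorphy, so it tells us nothing about relationships among taxa.
Most parsimonious ingroup topology: ((C,Q),A).
The clade {C, Q} is supported by III: its derived state 'present' occurs in exactly those taxa and in no other taxon (including the outgroup).

III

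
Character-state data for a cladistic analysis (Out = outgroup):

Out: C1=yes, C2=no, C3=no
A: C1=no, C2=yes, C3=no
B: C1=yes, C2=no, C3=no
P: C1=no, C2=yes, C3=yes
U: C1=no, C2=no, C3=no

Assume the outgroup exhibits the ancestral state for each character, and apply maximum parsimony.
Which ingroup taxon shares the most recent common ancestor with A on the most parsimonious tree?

P

Character polarity is set by the outgroup: the derived state is whichever differs from the outgroup's state, so for C1 the derived state is 'no', and for the remaining characters it is 'yes'.
Only A, P, and U show the derived state 'no' for C1, supporting them as a clade.
Only A and P show the derived state 'yes' for C2, supporting them as a clade.
C3: derived state 'yes' in P only — an autapomorphy, so it tells us nothing about relationships among taxa.
Most parsimonious ingroup topology: (((A,P),U),B).
A and P form a cherry on this tree, so they are sister taxa.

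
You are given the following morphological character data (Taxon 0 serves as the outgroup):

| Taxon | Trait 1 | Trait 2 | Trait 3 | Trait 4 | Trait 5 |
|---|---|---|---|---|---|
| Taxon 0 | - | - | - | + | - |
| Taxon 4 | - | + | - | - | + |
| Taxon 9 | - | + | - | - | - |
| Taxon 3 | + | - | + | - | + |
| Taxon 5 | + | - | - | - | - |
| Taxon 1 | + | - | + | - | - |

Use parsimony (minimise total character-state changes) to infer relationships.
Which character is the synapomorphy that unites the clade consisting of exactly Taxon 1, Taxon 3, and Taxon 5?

Trait 1

Character polarity is set by the outgroup: the derived state is whichever differs from the outgroup's state, so for Trait 4 the derived state is '-', and for the remaining characters it is '+'.
Trait 1 (derived state '+') is shared by Taxon 1, Taxon 3, and Taxon 5 — a synapomorphy uniting that clade.
Only Taxon 4 and Taxon 9 show the derived state '+' for Trait 2, supporting them as a clade.
Trait 3: derived state '+' in Taxon 1 and Taxon 3 only — synapomorphy for {Taxon 1, Taxon 3}.
Trait 4 (derived state '-') is shared by all ingroup taxa — unites the whole ingroup.
Trait 5 groups Taxon 3 and Taxon 4, which is incompatible with the clades supported by the remaining characters; treating it as convergent (homoplasy) costs fewer steps than any alternative tree.
Most parsimonious ingroup topology: ((Taxon 4,Taxon 9),((Taxon 3,Taxon 1),Taxon 5)).
The clade {Taxon 1, Taxon 3, Taxon 5} is supported by Trait 1: its derived state '+' occurs in exactly those taxa and in no other taxon (including the outgroup).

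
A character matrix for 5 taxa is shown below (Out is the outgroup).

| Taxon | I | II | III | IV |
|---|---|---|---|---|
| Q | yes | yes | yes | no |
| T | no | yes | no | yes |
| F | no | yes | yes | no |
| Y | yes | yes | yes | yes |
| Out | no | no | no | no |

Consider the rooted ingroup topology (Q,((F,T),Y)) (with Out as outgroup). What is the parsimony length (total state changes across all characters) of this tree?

Map each character onto (Q,((F,T),Y)) (rooted by Out) and count the minimum state changes it requires (Fitch parsimony):
I: 2; II: 1; III: 2; IV: 2.
Total tree length = 7.

7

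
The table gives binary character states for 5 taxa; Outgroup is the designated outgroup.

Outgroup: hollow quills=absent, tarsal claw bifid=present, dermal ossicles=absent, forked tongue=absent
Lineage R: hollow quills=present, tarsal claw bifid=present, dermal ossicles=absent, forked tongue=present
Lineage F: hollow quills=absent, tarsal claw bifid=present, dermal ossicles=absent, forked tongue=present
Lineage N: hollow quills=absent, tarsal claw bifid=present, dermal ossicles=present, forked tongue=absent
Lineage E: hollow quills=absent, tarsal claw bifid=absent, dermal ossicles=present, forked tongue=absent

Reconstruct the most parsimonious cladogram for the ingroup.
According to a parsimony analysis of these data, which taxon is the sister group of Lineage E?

Lineage N

Character polarity is set by the outgroup: the derived state is whichever differs from the outgroup's state, so for tarsal claw bifid the derived state is 'absent', and for the remaining characters it is 'present'.
hollow quills: derived state 'present' in Lineage R only — an autapomorphy, so it tells us nothing about relationships among taxa.
tarsal claw bifid (derived state 'absent') is unique to Lineage E (autapomorphy; uninformative for grouping).
Only Lineage E and Lineage N show the derived state 'present' for dermal ossicles, supporting them as a clade.
Only Lineage F and Lineage R show the derived state 'present' for forked tongue, supporting them as a clade.
Most parsimonious ingroup topology: ((Lineage R,Lineage F),(Lineage N,Lineage E)).
Lineage E and Lineage N form a cherry on this tree, so they are sister taxa.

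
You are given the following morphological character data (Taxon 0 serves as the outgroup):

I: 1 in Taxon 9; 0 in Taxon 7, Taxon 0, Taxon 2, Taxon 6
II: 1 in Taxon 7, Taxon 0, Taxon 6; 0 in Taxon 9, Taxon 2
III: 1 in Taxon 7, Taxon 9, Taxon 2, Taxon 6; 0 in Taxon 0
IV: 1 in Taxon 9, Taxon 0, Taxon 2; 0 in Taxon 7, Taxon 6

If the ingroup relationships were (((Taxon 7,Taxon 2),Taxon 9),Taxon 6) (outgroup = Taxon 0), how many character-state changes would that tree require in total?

6

Map each character onto (((Taxon 7,Taxon 2),Taxon 9),Taxon 6) (rooted by Taxon 0) and count the minimum state changes it requires (Fitch parsimony):
I: 1; II: 2; III: 1; IV: 2.
Total tree length = 6.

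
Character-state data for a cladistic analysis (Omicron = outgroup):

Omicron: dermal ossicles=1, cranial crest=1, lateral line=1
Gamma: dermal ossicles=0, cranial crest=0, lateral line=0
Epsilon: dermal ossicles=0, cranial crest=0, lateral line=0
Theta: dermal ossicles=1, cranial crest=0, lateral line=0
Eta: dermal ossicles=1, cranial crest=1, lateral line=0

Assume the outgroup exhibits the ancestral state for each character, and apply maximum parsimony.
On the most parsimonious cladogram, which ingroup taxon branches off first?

The outgroup has state '1' for every character, so '0' is the derived state throughout.
dermal ossicles: derived state '0' in Epsilon and Gamma only — synapomorphy for {Epsilon, Gamma}.
cranial crest (derived state '0') is shared by Epsilon, Gamma, and Theta — a synapomorphy uniting that clade.
lateral line (derived state '0') is shared by all ingroup taxa — unites the whole ingroup.
Most parsimonious ingroup topology: (((Gamma,Epsilon),Theta),Eta).
Eta is sister to the clade containing all other ingroup taxa, so it is the earliest-diverging (most basal) ingroup lineage.

Eta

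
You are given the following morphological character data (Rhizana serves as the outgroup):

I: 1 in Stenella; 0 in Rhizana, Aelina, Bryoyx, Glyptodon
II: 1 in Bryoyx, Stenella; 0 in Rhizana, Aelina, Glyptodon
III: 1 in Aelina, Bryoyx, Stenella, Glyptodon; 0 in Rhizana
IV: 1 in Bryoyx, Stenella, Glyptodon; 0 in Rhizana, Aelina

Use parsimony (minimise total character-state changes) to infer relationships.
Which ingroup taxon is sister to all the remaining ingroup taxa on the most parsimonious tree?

The outgroup has state '0' for every character, so '1' is the derived state throughout.
I (derived state '1') is unique to Stenella (autapomorphy; uninformative for grouping).
II: derived state '1' in Bryoyx and Stenella only — synapomorphy for {Bryoyx, Stenella}.
All ingroup taxa share the derived state '1' for III; it defines the ingroup but does not resolve relationships within it.
IV (derived state '1') is shared by Bryoyx, Glyptodon, and Stenella — a synapomorphy uniting that clade.
Most parsimonious ingroup topology: (Aelina,((Bryoyx,Stenella),Glyptodon)).
Aelina is sister to the clade containing all other ingroup taxa, so it is the earliest-diverging (most basal) ingroup lineage.

Aelina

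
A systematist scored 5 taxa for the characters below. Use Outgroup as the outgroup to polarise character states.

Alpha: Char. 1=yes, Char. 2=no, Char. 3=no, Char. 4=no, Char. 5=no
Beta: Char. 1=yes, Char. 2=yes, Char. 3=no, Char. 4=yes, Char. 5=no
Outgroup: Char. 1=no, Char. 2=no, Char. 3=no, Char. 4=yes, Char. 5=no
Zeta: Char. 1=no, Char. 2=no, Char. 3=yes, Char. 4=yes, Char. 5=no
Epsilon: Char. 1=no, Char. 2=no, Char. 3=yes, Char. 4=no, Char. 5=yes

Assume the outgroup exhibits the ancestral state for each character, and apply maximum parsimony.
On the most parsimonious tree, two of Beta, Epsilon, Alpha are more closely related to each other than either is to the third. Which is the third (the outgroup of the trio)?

Epsilon

Character polarity is set by the outgroup: the derived state is whichever differs from the outgroup's state, so for Char. 4 the derived state is 'no', and for the remaining characters it is 'yes'.
Only Alpha and Beta show the derived state 'yes' for Char. 1, supporting them as a clade.
Char. 2: derived state 'yes' in Beta only — an autapomorphy, so it tells us nothing about relationships among taxa.
Only Epsilon and Zeta show the derived state 'yes' for Char. 3, supporting them as a clade.
Char. 4 (state 'no') occurs in Alpha and Epsilon but conflicts with the nesting implied by the other characters — most parsimoniously interpreted as homoplasy.
Char. 5: derived state 'yes' in Epsilon only — an autapomorphy, so it tells us nothing about relationships among taxa.
Most parsimonious ingroup topology: ((Zeta,Epsilon),(Alpha,Beta)).
Beta and Alpha share a more recent common ancestor with each other than either does with Epsilon, so Epsilon is the least closely related of the three.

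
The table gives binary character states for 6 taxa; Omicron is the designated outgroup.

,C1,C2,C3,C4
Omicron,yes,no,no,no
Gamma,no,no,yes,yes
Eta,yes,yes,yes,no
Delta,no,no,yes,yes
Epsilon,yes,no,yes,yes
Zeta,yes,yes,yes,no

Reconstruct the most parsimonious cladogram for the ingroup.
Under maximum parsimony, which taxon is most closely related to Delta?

Gamma

Character polarity is set by the outgroup: the derived state is whichever differs from the outgroup's state, so for C1 the derived state is 'no', and for the remaining characters it is 'yes'.
C1 (derived state 'no') is shared by Delta and Gamma — a synapomorphy uniting that clade.
C2: derived state 'yes' in Eta and Zeta only — synapomorphy for {Eta, Zeta}.
All ingroup taxa share the derived state 'yes' for C3; it defines the ingroup but does not resolve relationships within it.
Only Delta, Epsilon, and Gamma show the derived state 'yes' for C4, supporting them as a clade.
Most parsimonious ingroup topology: (((Gamma,Delta),Epsilon),(Eta,Zeta)).
Delta and Gamma form a cherry on this tree, so they are sister taxa.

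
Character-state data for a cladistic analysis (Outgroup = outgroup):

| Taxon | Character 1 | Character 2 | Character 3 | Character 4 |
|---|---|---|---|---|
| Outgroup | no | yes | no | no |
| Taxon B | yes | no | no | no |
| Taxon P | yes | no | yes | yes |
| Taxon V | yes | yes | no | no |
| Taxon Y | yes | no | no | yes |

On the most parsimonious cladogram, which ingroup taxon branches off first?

Taxon V

Character polarity is set by the outgroup: the derived state is whichever differs from the outgroup's state, so for Character 2 the derived state is 'no', and for the remaining characters it is 'yes'.
All ingroup taxa share the derived state 'yes' for Character 1; it defines the ingroup but does not resolve relationships within it.
Character 2 (derived state 'no') is shared by Taxon B, Taxon P, and Taxon Y — a synapomorphy uniting that clade.
Character 3 (derived state 'yes') is unique to Taxon P (autapomorphy; uninformative for grouping).
Only Taxon P and Taxon Y show the derived state 'yes' for Character 4, supporting them as a clade.
Most parsimonious ingroup topology: ((Taxon B,(Taxon P,Taxon Y)),Taxon V).
Taxon V is sister to the clade containing all other ingroup taxa, so it is the earliest-diverging (most basal) ingroup lineage.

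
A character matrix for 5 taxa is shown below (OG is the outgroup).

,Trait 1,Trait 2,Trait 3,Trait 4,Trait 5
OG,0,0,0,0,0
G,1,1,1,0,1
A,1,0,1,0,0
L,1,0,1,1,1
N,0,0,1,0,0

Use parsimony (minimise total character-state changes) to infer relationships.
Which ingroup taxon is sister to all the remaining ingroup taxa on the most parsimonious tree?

The outgroup has state '0' for every character, so '1' is the derived state throughout.
Trait 1 (derived state '1') is shared by A, G, and L — a synapomorphy uniting that clade.
Trait 2 (derived state '1') is unique to G (autapomorphy; uninformative for grouping).
Trait 3 (derived state '1') is shared by all ingroup taxa — unites the whole ingroup.
Trait 4: derived state '1' in L only — an autapomorphy, so it tells us nothing about relationships among taxa.
Trait 5: derived state '1' in G and L only — synapomorphy for {G, L}.
Most parsimonious ingroup topology: (((G,L),A),N).
N is sister to the clade containing all other ingroup taxa, so it is the earliest-diverging (most basal) ingroup lineage.

N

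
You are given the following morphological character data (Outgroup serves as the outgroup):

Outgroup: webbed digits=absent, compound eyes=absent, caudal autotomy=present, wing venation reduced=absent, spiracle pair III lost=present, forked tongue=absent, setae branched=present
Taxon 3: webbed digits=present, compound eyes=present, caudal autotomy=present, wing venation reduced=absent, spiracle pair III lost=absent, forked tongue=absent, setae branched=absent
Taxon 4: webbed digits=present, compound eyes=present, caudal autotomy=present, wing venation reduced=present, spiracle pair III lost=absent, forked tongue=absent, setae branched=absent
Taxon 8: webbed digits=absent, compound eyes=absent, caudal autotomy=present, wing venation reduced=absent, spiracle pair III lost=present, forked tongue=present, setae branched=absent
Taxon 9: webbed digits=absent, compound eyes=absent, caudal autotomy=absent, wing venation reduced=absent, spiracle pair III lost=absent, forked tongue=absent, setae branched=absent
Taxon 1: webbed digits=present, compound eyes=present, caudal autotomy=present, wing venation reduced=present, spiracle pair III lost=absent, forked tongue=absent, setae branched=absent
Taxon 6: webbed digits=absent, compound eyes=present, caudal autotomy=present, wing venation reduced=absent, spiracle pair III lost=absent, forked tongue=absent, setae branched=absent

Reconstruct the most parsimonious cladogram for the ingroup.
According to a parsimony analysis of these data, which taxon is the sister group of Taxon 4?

Taxon 1

Character polarity is set by the outgroup: the derived state is whichever differs from the outgroup's state, so for caudal autotomy, spiracle pair III lost, setae branched the derived state is 'absent', and for the remaining characters it is 'present'.
webbed digits (derived state 'present') is shared by Taxon 1, Taxon 3, and Taxon 4 — a synapomorphy uniting that clade.
Only Taxon 1, Taxon 3, Taxon 4, and Taxon 6 show the derived state 'present' for compound eyes, supporting them as a clade.
caudal autotomy (derived state 'absent') is unique to Taxon 9 (autapomorphy; uninformative for grouping).
Only Taxon 1 and Taxon 4 show the derived state 'present' for wing venation reduced, supporting them as a clade.
spiracle pair III lost: derived state 'absent' in Taxon 1, Taxon 3, Taxon 4, Taxon 6, and Taxon 9 only — synapomorphy for {Taxon 1, Taxon 3, Taxon 4, Taxon 6, Taxon 9}.
forked tongue: derived state 'present' in Taxon 8 only — an autapomorphy, so it tells us nothing about relationships among taxa.
All ingroup taxa share the derived state 'absent' for setae branched; it defines the ingroup but does not resolve relationships within it.
Most parsimonious ingroup topology: ((((Taxon 3,(Taxon 4,Taxon 1)),Taxon 6),Taxon 9),Taxon 8).
Taxon 4 and Taxon 1 form a cherry on this tree, so they are sister taxa.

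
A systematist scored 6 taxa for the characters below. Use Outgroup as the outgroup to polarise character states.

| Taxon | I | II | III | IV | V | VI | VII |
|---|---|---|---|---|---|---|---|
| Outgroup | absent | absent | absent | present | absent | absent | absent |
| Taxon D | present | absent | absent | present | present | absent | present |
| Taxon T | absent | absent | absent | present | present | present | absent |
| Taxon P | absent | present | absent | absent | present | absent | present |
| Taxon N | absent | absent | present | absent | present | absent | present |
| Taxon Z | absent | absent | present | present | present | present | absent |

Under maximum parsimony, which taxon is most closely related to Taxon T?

Taxon Z

Character polarity is set by the outgroup: the derived state is whichever differs from the outgroup's state, so for IV the derived state is 'absent', and for the remaining characters it is 'present'.
I (derived state 'present') is unique to Taxon D (autapomorphy; uninformative for grouping).
II: derived state 'present' in Taxon P only — an autapomorphy, so it tells us nothing about relationships among taxa.
III (state 'present') occurs in Taxon N and Taxon Z but conflicts with the nesting implied by the other characters — most parsimoniously interpreted as homoplasy.
IV: derived state 'absent' in Taxon N and Taxon P only — synapomorphy for {Taxon N, Taxon P}.
All ingroup taxa share the derived state 'present' for V; it defines the ingroup but does not resolve relationships within it.
VI: derived state 'present' in Taxon T and Taxon Z only — synapomorphy for {Taxon T, Taxon Z}.
VII: derived state 'present' in Taxon D, Taxon N, and Taxon P only — synapomorphy for {Taxon D, Taxon N, Taxon P}.
Most parsimonious ingroup topology: ((Taxon D,(Taxon P,Taxon N)),(Taxon T,Taxon Z)).
Taxon T and Taxon Z form a cherry on this tree, so they are sister taxa.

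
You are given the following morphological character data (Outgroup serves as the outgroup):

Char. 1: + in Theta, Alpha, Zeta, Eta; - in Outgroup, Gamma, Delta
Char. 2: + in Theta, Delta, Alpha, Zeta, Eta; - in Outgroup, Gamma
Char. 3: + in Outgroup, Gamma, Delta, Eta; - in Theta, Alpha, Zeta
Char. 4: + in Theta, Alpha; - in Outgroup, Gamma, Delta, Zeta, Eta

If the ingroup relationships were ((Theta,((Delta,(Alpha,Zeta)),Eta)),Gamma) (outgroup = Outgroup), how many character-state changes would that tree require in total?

Map each character onto ((Theta,((Delta,(Alpha,Zeta)),Eta)),Gamma) (rooted by Outgroup) and count the minimum state changes it requires (Fitch parsimony):
Char. 1: 2; Char. 2: 1; Char. 3: 2; Char. 4: 2.
Total tree length = 7.

7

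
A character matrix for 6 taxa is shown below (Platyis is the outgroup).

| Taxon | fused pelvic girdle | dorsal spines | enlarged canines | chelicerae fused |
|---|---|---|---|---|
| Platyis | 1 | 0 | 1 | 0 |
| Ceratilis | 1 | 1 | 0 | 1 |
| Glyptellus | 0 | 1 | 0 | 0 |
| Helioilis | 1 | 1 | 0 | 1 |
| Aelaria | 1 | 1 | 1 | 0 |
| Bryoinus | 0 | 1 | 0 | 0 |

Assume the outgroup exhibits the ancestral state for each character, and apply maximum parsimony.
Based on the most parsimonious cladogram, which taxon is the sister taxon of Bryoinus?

Glyptellus

Character polarity is set by the outgroup: the derived state is whichever differs from the outgroup's state, so for fused pelvic girdle, enlarged canines the derived state is '0', and for the remaining characters it is '1'.
fused pelvic girdle: derived state '0' in Bryoinus and Glyptellus only — synapomorphy for {Bryoinus, Glyptellus}.
All ingroup taxa share the derived state '1' for dorsal spines; it defines the ingroup but does not resolve relationships within it.
Only Bryoinus, Ceratilis, Glyptellus, and Helioilis show the derived state '0' for enlarged canines, supporting them as a clade.
Only Ceratilis and Helioilis show the derived state '1' for chelicerae fused, supporting them as a clade.
Most parsimonious ingroup topology: (((Ceratilis,Helioilis),(Glyptellus,Bryoinus)),Aelaria).
Bryoinus and Glyptellus form a cherry on this tree, so they are sister taxa.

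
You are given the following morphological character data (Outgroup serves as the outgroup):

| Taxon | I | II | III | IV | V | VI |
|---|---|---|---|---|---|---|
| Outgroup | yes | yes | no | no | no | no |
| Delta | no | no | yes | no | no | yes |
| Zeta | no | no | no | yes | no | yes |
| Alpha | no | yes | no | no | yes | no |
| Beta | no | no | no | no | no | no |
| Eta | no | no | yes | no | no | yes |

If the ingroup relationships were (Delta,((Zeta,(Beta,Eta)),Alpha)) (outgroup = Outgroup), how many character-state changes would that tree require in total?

Map each character onto (Delta,((Zeta,(Beta,Eta)),Alpha)) (rooted by Outgroup) and count the minimum state changes it requires (Fitch parsimony):
I: 1; II: 2; III: 2; IV: 1; V: 1; VI: 3.
Total tree length = 10.

10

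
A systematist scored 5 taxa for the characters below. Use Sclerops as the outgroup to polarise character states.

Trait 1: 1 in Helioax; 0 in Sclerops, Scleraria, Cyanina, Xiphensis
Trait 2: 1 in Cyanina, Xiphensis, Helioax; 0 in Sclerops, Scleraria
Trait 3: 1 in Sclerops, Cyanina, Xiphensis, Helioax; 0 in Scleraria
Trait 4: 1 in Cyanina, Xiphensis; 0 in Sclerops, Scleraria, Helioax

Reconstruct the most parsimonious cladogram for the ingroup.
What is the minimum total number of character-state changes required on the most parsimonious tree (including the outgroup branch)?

4

Character polarity is set by the outgroup: the derived state is whichever differs from the outgroup's state, so for Trait 3 the derived state is '0', and for the remaining characters it is '1'.
Trait 1: derived state '1' in Helioax only — an autapomorphy, so it tells us nothing about relationships among taxa.
Only Cyanina, Helioax, and Xiphensis show the derived state '1' for Trait 2, supporting them as a clade.
Trait 3 (derived state '0') is unique to Scleraria (autapomorphy; uninformative for grouping).
Trait 4 (derived state '1') is shared by Cyanina and Xiphensis — a synapomorphy uniting that clade.
Most parsimonious ingroup topology: (Scleraria,((Cyanina,Xiphensis),Helioax)).
Changes per character on this tree: Trait 1: 1; Trait 2: 1; Trait 3: 1; Trait 4: 1.
Total = 4.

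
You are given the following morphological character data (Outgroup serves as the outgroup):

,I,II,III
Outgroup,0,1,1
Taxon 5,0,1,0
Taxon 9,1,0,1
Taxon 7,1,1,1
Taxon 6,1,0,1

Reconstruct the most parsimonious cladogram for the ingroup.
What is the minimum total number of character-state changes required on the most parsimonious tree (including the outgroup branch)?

3

Character polarity is set by the outgroup: the derived state is whichever differs from the outgroup's state, so for II, III the derived state is '0', and for the remaining characters it is '1'.
I (derived state '1') is shared by Taxon 6, Taxon 7, and Taxon 9 — a synapomorphy uniting that clade.
II (derived state '0') is shared by Taxon 6 and Taxon 9 — a synapomorphy uniting that clade.
III: derived state '0' in Taxon 5 only — an autapomorphy, so it tells us nothing about relationships among taxa.
Most parsimonious ingroup topology: (Taxon 5,((Taxon 9,Taxon 6),Taxon 7)).
Changes per character on this tree: I: 1; II: 1; III: 1.
Total = 3.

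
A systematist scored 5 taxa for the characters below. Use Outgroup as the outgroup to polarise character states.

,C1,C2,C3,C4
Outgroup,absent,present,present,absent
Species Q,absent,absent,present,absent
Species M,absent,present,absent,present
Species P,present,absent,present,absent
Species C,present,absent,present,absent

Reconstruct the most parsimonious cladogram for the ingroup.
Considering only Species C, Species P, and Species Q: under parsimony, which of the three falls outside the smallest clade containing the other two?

Species Q

Character polarity is set by the outgroup: the derived state is whichever differs from the outgroup's state, so for C2, C3 the derived state is 'absent', and for the remaining characters it is 'present'.
Only Species C and Species P show the derived state 'present' for C1, supporting them as a clade.
C2 (derived state 'absent') is shared by Species C, Species P, and Species Q — a synapomorphy uniting that clade.
C3: derived state 'absent' in Species M only — an autapomorphy, so it tells us nothing about relationships among taxa.
C4 (derived state 'present') is unique to Species M (autapomorphy; uninformative for grouping).
Most parsimonious ingroup topology: (((Species C,Species P),Species Q),Species M).
Species P and Species C share a more recent common ancestor with each other than either does with Species Q, so Species Q is the least closely related of the three.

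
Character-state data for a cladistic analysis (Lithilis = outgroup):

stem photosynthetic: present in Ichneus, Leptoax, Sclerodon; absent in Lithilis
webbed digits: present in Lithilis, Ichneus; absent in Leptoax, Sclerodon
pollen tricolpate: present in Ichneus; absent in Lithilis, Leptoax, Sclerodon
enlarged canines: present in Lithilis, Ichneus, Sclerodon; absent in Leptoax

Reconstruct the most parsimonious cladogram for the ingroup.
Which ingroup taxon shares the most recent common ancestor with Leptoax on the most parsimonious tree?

Sclerodon

Character polarity is set by the outgroup: the derived state is whichever differs from the outgroup's state, so for webbed digits, enlarged canines the derived state is 'absent', and for the remaining characters it is 'present'.
All ingroup taxa share the derived state 'present' for stem photosynthetic; it defines the ingroup but does not resolve relationships within it.
webbed digits: derived state 'absent' in Leptoax and Sclerodon only — synapomorphy for {Leptoax, Sclerodon}.
pollen tricolpate (derived state 'present') is unique to Ichneus (autapomorphy; uninformative for grouping).
enlarged canines: derived state 'absent' in Leptoax only — an autapomorphy, so it tells us nothing about relationships among taxa.
Most parsimonious ingroup topology: (Ichneus,(Leptoax,Sclerodon)).
Leptoax and Sclerodon form a cherry on this tree, so they are sister taxa.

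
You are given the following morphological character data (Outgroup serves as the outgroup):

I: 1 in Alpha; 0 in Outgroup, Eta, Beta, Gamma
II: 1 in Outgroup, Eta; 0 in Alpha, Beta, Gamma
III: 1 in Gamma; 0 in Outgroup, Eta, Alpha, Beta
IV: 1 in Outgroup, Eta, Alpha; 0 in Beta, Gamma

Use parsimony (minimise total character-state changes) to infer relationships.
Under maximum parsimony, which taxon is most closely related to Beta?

Character polarity is set by the outgroup: the derived state is whichever differs from the outgroup's state, so for II, IV the derived state is '0', and for the remaining characters it is '1'.
I (derived state '1') is unique to Alpha (autapomorphy; uninformative for grouping).
II (derived state '0') is shared by Alpha, Beta, and Gamma — a synapomorphy uniting that clade.
III: derived state '1' in Gamma only — an autapomorphy, so it tells us nothing about relationships among taxa.
IV (derived state '0') is shared by Beta and Gamma — a synapomorphy uniting that clade.
Most parsimonious ingroup topology: (((Gamma,Beta),Alpha),Eta).
Beta and Gamma form a cherry on this tree, so they are sister taxa.

Gamma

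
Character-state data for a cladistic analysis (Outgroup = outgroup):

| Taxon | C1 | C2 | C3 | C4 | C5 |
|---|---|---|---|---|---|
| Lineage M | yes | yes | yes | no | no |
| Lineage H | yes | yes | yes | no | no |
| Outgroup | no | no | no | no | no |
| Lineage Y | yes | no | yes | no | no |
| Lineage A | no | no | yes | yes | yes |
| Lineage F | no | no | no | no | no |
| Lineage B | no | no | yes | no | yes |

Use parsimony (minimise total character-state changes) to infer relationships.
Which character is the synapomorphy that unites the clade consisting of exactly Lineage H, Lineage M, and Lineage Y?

C1

The outgroup has state 'no' for every character, so 'yes' is the derived state throughout.
C1: derived state 'yes' in Lineage H, Lineage M, and Lineage Y only — synapomorphy for {Lineage H, Lineage M, Lineage Y}.
Only Lineage H and Lineage M show the derived state 'yes' for C2, supporting them as a clade.
C3 (derived state 'yes') is shared by Lineage A, Lineage B, Lineage H, Lineage M, and Lineage Y — a synapomorphy uniting that clade.
C4 (derived state 'yes') is unique to Lineage A (autapomorphy; uninformative for grouping).
C5 (derived state 'yes') is shared by Lineage A and Lineage B — a synapomorphy uniting that clade.
Most parsimonious ingroup topology: (((Lineage A,Lineage B),((Lineage H,Lineage M),Lineage Y)),Lineage F).
The clade {Lineage H, Lineage M, Lineage Y} is supported by C1: its derived state 'yes' occurs in exactly those taxa and in no other taxon (including the outgroup).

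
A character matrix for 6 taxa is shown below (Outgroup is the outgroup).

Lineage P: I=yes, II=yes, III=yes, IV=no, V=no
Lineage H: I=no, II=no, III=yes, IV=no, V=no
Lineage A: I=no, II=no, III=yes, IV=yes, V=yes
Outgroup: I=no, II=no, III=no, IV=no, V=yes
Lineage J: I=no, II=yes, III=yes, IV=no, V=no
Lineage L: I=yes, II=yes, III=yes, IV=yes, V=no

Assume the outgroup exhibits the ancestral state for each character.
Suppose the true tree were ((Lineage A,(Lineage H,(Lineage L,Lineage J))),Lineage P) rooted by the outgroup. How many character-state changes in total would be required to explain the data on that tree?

Map each character onto ((Lineage A,(Lineage H,(Lineage L,Lineage J))),Lineage P) (rooted by Outgroup) and count the minimum state changes it requires (Fitch parsimony):
I: 2; II: 2; III: 1; IV: 2; V: 2.
Total tree length = 9.

9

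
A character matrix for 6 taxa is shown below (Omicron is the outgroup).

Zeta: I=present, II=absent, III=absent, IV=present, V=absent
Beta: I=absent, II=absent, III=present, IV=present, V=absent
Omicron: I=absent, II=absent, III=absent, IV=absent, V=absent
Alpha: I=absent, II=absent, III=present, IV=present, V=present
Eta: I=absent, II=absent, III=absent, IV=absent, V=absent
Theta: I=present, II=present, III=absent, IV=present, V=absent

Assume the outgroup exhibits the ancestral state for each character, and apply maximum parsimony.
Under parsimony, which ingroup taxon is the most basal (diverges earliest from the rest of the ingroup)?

Eta

The outgroup has state 'absent' for every character, so 'present' is the derived state throughout.
I: derived state 'present' in Theta and Zeta only — synapomorphy for {Theta, Zeta}.
II (derived state 'present') is unique to Theta (autapomorphy; uninformative for grouping).
Only Alpha and Beta show the derived state 'present' for III, supporting them as a clade.
IV: derived state 'present' in Alpha, Beta, Theta, and Zeta only — synapomorphy for {Alpha, Beta, Theta, Zeta}.
V: derived state 'present' in Alpha only — an autapomorphy, so it tells us nothing about relationships among taxa.
Most parsimonious ingroup topology: (((Zeta,Theta),(Beta,Alpha)),Eta).
Eta is sister to the clade containing all other ingroup taxa, so it is the earliest-diverging (most basal) ingroup lineage.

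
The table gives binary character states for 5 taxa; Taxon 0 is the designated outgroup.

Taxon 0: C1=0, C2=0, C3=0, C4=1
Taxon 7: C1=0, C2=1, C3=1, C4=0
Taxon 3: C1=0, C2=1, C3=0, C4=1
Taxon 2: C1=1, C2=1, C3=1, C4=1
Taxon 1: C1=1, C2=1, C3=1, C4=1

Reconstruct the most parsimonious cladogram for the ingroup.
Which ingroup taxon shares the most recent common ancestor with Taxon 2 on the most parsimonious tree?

Character polarity is set by the outgroup: the derived state is whichever differs from the outgroup's state, so for C4 the derived state is '0', and for the remaining characters it is '1'.
Only Taxon 1 and Taxon 2 show the derived state '1' for C1, supporting them as a clade.
All ingroup taxa share the derived state '1' for C2; it defines the ingroup but does not resolve relationships within it.
Only Taxon 1, Taxon 2, and Taxon 7 show the derived state '1' for C3, supporting them as a clade.
C4 (derived state '0') is unique to Taxon 7 (autapomorphy; uninformative for grouping).
Most parsimonious ingroup topology: ((Taxon 7,(Taxon 2,Taxon 1)),Taxon 3).
Taxon 2 and Taxon 1 form a cherry on this tree, so they are sister taxa.

Taxon 1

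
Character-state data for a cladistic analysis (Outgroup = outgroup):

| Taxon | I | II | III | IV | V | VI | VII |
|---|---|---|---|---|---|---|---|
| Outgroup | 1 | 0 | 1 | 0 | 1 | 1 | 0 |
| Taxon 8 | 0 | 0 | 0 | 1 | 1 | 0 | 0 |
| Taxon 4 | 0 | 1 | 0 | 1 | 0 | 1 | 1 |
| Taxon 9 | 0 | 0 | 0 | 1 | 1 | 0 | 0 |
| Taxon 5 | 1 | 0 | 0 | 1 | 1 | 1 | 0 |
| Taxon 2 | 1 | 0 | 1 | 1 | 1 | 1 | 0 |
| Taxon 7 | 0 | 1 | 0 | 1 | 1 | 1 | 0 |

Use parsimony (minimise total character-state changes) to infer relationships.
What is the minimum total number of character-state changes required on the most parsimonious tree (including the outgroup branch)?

7

Character polarity is set by the outgroup: the derived state is whichever differs from the outgroup's state, so for I, III, V, VI the derived state is '0', and for the remaining characters it is '1'.
I (derived state '0') is shared by Taxon 4, Taxon 7, Taxon 8, and Taxon 9 — a synapomorphy uniting that clade.
II (derived state '1') is shared by Taxon 4 and Taxon 7 — a synapomorphy uniting that clade.
Only Taxon 4, Taxon 5, Taxon 7, Taxon 8, and Taxon 9 show the derived state '0' for III, supporting them as a clade.
IV (derived state '1') is shared by all ingroup taxa — unites the whole ingroup.
V: derived state '0' in Taxon 4 only — an autapomorphy, so it tells us nothing about relationships among taxa.
VI: derived state '0' in Taxon 8 and Taxon 9 only — synapomorphy for {Taxon 8, Taxon 9}.
VII: derived state '1' in Taxon 4 only — an autapomorphy, so it tells us nothing about relationships among taxa.
Most parsimonious ingroup topology: ((((Taxon 8,Taxon 9),(Taxon 4,Taxon 7)),Taxon 5),Taxon 2).
Changes per character on this tree: I: 1; II: 1; III: 1; IV: 1; V: 1; VI: 1; VII: 1.
Total = 7.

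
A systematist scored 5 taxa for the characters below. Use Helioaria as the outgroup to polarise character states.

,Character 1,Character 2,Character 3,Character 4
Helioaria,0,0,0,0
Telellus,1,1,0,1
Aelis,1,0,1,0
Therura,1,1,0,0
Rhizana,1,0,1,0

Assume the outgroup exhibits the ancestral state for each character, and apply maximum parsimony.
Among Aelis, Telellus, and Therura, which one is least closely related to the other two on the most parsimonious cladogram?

The outgroup has state '0' for every character, so '1' is the derived state throughout.
All ingroup taxa share the derived state '1' for Character 1; it defines the ingroup but does not resolve relationships within it.
Only Telellus and Therura show the derived state '1' for Character 2, supporting them as a clade.
Character 3 (derived state '1') is shared by Aelis and Rhizana — a synapomorphy uniting that clade.
Character 4: derived state '1' in Telellus only — an autapomorphy, so it tells us nothing about relationships among taxa.
Most parsimonious ingroup topology: ((Telellus,Therura),(Aelis,Rhizana)).
Telellus and Therura share a more recent common ancestor with each other than either does with Aelis, so Aelis is the least closely related of the three.

Aelis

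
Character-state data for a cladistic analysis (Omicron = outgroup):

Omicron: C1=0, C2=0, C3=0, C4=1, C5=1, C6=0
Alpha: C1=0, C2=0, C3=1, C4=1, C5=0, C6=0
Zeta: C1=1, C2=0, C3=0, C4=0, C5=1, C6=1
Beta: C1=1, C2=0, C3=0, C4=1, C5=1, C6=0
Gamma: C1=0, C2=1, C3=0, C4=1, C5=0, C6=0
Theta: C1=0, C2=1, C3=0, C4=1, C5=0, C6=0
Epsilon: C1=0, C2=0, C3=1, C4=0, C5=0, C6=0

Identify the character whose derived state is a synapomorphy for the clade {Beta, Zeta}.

Character polarity is set by the outgroup: the derived state is whichever differs from the outgroup's state, so for C4, C5 the derived state is '0', and for the remaining characters it is '1'.
C1: derived state '1' in Beta and Zeta only — synapomorphy for {Beta, Zeta}.
C2 (derived state '1') is shared by Gamma and Theta — a synapomorphy uniting that clade.
C3: derived state '1' in Alpha and Epsilon only — synapomorphy for {Alpha, Epsilon}.
C4 groups Epsilon and Zeta, which is incompatible with the clades supported by the remaining characters; treating it as convergent (homoplasy) costs fewer steps than any alternative tree.
Only Alpha, Epsilon, Gamma, and Theta show the derived state '0' for C5, supporting them as a clade.
C6: derived state '1' in Zeta only — an autapomorphy, so it tells us nothing about relationships among taxa.
Most parsimonious ingroup topology: (((Alpha,Epsilon),(Gamma,Theta)),(Zeta,Beta)).
The clade {Beta, Zeta} is supported by C1: its derived state '1' occurs in exactly those taxa and in no other taxon (including the outgroup).

C1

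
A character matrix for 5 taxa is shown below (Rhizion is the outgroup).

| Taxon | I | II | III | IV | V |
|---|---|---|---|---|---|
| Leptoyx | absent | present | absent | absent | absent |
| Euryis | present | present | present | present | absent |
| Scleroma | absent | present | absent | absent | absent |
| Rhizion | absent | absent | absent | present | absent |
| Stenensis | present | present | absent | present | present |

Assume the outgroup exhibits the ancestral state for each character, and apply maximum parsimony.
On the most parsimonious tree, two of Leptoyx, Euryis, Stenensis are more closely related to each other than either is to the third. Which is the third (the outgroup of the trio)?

Leptoyx

Character polarity is set by the outgroup: the derived state is whichever differs from the outgroup's state, so for IV the derived state is 'absent', and for the remaining characters it is 'present'.
I: derived state 'present' in Euryis and Stenensis only — synapomorphy for {Euryis, Stenensis}.
II (derived state 'present') is shared by all ingroup taxa — unites the whole ingroup.
III: derived state 'present' in Euryis only — an autapomorphy, so it tells us nothing about relationships among taxa.
IV: derived state 'absent' in Leptoyx and Scleroma only — synapomorphy for {Leptoyx, Scleroma}.
V: derived state 'present' in Stenensis only — an autapomorphy, so it tells us nothing about relationships among taxa.
Most parsimonious ingroup topology: ((Leptoyx,Scleroma),(Stenensis,Euryis)).
Stenensis and Euryis share a more recent common ancestor with each other than either does with Leptoyx, so Leptoyx is the least closely related of the three.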